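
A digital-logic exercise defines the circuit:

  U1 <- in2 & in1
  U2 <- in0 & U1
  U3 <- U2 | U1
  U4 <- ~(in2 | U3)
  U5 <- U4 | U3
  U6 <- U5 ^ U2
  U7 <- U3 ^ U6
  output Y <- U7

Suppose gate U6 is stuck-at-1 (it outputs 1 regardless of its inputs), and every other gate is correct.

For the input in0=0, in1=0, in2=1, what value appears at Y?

1

Propagate with U6 forced: U1=0, U2=0, U3=0, U4=0, U5=0, U6=1 [stuck-at-1], U7=1.
So Y = 1. (Without the fault it would be 0.)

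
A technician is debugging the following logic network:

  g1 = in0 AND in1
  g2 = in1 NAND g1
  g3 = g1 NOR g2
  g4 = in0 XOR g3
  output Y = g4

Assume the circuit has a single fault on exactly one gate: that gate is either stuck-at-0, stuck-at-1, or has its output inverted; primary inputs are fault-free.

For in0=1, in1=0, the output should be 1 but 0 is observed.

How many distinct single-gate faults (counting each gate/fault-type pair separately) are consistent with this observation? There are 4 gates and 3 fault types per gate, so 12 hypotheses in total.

Fault-free: g1=0, g2=1, g3=0, g4=1 → 1. Observed 0.
  g1 stuck-at-0: output 1 ✗
  g1 stuck-at-1: output 1 ✗
  g1 inverted output: output 1 ✗
  g2 stuck-at-0: output 0 ✓
  g2 stuck-at-1: output 1 ✗
  g2 inverted output: output 0 ✓
  g3 stuck-at-0: output 1 ✗
  g3 stuck-at-1: output 0 ✓
  g3 inverted output: output 0 ✓
  g4 stuck-at-0: output 0 ✓
  g4 stuck-at-1: output 1 ✗
  g4 inverted output: output 0 ✓
Consistent faults: {g2 stuck-at-0, g2 inverted output, g3 stuck-at-1, g3 inverted output, g4 stuck-at-0, g4 inverted output} — 6 in all.

6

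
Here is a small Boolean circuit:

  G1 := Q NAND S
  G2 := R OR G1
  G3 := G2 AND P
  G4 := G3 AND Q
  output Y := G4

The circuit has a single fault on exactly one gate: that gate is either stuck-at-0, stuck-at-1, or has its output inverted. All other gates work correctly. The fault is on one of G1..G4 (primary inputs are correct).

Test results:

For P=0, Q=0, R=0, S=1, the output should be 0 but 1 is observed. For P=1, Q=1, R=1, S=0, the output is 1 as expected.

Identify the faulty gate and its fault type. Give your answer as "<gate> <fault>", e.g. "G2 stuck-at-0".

Fault-free values for test 1 (P=0, Q=0, R=0, S=1): G1=1, G2=1, G3=0, G4=0, giving Y=0. Observed 1.
Test 1: faults giving observed 1 are {G4 stuck-at-1, G4 inverted output}.
Test 2 (P=1, Q=1, R=1, S=0): fault-free G1=1, G2=1, G3=1, G4=1 → 1; observed 1. Eliminates G4 inverted output.
Only G4 stuck-at-1 is consistent with every test.

G4 stuck-at-1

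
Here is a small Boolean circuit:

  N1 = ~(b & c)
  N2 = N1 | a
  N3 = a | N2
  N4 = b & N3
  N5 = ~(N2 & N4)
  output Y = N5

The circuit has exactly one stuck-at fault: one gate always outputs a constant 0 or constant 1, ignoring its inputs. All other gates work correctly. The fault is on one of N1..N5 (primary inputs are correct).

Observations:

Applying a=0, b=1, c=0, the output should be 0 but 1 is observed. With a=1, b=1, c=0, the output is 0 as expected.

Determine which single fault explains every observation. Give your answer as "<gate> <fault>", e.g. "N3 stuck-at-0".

N1 stuck-at-0

Fault-free values for test 1 (a=0, b=1, c=0): N1=1, N2=1, N3=1, N4=1, N5=0, giving Y=0. Observed 1.
Test 1: faults giving observed 1 are {N1 stuck-at-0, N2 stuck-at-0, N3 stuck-at-0, N4 stuck-at-0, N5 stuck-at-1}.
Test 2 (a=1, b=1, c=0): fault-free N1=1, N2=1, N3=1, N4=1, N5=0 → 0; observed 0. Eliminates N2 stuck-at-0, N3 stuck-at-0, N4 stuck-at-0, N5 stuck-at-1.
Only N1 stuck-at-0 is consistent with every test.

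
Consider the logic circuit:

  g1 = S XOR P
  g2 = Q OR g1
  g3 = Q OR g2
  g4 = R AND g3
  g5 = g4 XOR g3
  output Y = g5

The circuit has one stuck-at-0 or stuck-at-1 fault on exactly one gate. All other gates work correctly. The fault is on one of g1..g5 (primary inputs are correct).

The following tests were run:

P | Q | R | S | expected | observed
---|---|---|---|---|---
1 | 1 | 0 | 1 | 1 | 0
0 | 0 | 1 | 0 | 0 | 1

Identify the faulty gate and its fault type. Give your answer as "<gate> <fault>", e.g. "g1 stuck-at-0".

g4 stuck-at-1

Fault-free values for test 1 (P=1, Q=1, R=0, S=1): g1=0, g2=1, g3=1, g4=0, g5=1, giving Y=1. Observed 0.
Test 1: faults giving observed 0 are {g3 stuck-at-0, g4 stuck-at-1, g5 stuck-at-0}.
Test 2 (P=0, Q=0, R=1, S=0): fault-free g1=0, g2=0, g3=0, g4=0, g5=0 → 0; observed 1. Eliminates g3 stuck-at-0, g5 stuck-at-0.
Only g4 stuck-at-1 is consistent with every test.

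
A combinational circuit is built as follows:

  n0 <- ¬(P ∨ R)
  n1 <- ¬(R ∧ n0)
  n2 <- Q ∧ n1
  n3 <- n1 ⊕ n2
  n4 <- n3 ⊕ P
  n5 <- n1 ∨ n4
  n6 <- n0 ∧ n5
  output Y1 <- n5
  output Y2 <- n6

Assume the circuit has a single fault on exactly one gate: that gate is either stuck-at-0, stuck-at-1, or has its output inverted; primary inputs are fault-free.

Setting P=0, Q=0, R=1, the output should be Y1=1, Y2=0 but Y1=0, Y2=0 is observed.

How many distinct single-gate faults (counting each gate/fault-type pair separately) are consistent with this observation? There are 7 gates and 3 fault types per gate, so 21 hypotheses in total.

Fault-free: n0=0, n1=1, n2=0, n3=1, n4=1, n5=1, n6=0 → Y1=1, Y2=0. Observed Y1=0, Y2=0.
  n0: stuck-at-1, inverted output ✓; others ✗
  n1: stuck-at-0, inverted output ✓; others ✗
  n2: none of the 3 fault types match ✗
  n3: none of the 3 fault types match ✗
  n4: none of the 3 fault types match ✗
  n5: stuck-at-0, inverted output ✓; others ✗
  n6: none of the 3 fault types match ✗
Consistent faults: {n0 stuck-at-1, n0 inverted output, n1 stuck-at-0, n1 inverted output, n5 stuck-at-0, n5 inverted output} — 6 in all.

6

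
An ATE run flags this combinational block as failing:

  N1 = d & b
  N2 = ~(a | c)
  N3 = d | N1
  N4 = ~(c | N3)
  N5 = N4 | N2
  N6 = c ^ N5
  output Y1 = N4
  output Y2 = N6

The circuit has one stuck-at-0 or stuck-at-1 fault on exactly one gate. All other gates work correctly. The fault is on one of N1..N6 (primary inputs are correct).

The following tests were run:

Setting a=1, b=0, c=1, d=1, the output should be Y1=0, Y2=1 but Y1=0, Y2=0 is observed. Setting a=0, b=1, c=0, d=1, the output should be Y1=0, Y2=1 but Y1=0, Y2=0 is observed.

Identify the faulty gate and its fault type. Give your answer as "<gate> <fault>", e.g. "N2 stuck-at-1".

Fault-free values for test 1 (a=1, b=0, c=1, d=1): N1=0, N2=0, N3=1, N4=0, N5=0, N6=1, giving Y1=0, Y2=1. Observed Y1=0, Y2=0.
Test 1: faults giving observed Y1=0, Y2=0 are {N2 stuck-at-1, N5 stuck-at-1, N6 stuck-at-0}.
Test 2 (a=0, b=1, c=0, d=1): fault-free N1=1, N2=1, N3=1, N4=0, N5=1, N6=1 → Y1=0, Y2=1; observed Y1=0, Y2=0. Eliminates N2 stuck-at-1, N5 stuck-at-1.
Only N6 stuck-at-0 is consistent with every test.

N6 stuck-at-0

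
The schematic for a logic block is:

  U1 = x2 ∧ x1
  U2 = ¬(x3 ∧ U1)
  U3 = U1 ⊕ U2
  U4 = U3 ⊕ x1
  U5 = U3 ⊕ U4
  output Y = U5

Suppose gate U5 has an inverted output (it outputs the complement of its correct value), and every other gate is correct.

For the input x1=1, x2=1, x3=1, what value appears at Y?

Propagate with U5 forced: U1=1, U2=0, U3=1, U4=0, U5=0 [inverted output].
So Y = 0. (Without the fault it would be 1.)

0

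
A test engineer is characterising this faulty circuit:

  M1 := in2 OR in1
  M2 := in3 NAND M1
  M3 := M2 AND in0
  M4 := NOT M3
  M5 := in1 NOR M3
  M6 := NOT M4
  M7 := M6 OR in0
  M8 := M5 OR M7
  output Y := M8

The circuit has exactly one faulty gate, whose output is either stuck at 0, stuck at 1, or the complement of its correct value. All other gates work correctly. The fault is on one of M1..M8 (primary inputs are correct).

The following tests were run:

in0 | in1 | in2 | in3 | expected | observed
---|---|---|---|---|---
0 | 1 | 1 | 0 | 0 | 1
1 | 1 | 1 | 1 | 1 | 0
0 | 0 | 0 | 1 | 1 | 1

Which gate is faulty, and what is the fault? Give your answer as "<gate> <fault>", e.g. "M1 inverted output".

Fault-free values for test 1 (in0=0, in1=1, in2=1, in3=0): M1=1, M2=1, M3=0, M4=1, M5=0, M6=0, M7=0, M8=0, giving Y=0. Observed 1.
Test 1: faults giving observed 1 are {M3 stuck-at-1, M3 inverted output, M4 stuck-at-0, M4 inverted output, M5 stuck-at-1, M5 inverted output, M6 stuck-at-1, M6 inverted output, M7 stuck-at-1, M7 inverted output, M8 stuck-at-1, M8 inverted output}.
Test 2 (in0=1, in1=1, in2=1, in3=1): fault-free M1=1, M2=0, M3=0, M4=1, M5=0, M6=0, M7=1, M8=1 → 1; observed 0. Eliminates M3 stuck-at-1, M3 inverted output, M4 stuck-at-0, M4 inverted output, M5 stuck-at-1, M5 inverted output, M6 stuck-at-1, M6 inverted output, M7 stuck-at-1, M8 stuck-at-1.
Test 3 (in0=0, in1=0, in2=0, in3=1): fault-free M1=0, M2=1, M3=0, M4=1, M5=1, M6=0, M7=0, M8=1 → 1; observed 1. Eliminates M8 inverted output.
Only M7 inverted output is consistent with every test.

M7 inverted output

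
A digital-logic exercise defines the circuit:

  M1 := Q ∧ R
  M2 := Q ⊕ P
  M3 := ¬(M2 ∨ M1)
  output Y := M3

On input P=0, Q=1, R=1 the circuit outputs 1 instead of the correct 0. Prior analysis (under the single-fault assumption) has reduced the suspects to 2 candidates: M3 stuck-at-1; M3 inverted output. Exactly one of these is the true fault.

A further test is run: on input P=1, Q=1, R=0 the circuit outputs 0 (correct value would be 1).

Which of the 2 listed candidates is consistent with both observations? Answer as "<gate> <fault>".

M3 inverted output

Evaluate each candidate on input P=1, Q=1, R=0:
  M3 stuck-at-1: M1=0, M2=0, M3=1 [stuck-at-1] → 1 — eliminated
  M3 inverted output: M1=0, M2=0, M3=0 [inverted output] → 0 — matches
Only M3 inverted output reproduces the observed 0.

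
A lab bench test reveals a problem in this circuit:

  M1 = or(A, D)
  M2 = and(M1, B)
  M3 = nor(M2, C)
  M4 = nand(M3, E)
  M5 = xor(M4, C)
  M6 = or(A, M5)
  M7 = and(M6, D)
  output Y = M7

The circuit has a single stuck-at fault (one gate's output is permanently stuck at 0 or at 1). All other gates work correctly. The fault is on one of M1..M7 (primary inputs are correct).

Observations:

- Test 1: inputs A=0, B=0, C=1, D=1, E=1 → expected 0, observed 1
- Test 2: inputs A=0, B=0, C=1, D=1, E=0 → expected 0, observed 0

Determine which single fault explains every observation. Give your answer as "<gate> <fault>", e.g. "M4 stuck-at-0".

M3 stuck-at-1

Fault-free values for test 1 (A=0, B=0, C=1, D=1, E=1): M1=1, M2=0, M3=0, M4=1, M5=0, M6=0, M7=0, giving Y=0. Observed 1.
Test 1: faults giving observed 1 are {M3 stuck-at-1, M4 stuck-at-0, M5 stuck-at-1, M6 stuck-at-1, M7 stuck-at-1}.
Test 2 (A=0, B=0, C=1, D=1, E=0): fault-free M1=1, M2=0, M3=0, M4=1, M5=0, M6=0, M7=0 → 0; observed 0. Eliminates M4 stuck-at-0, M5 stuck-at-1, M6 stuck-at-1, M7 stuck-at-1.
Only M3 stuck-at-1 is consistent with every test.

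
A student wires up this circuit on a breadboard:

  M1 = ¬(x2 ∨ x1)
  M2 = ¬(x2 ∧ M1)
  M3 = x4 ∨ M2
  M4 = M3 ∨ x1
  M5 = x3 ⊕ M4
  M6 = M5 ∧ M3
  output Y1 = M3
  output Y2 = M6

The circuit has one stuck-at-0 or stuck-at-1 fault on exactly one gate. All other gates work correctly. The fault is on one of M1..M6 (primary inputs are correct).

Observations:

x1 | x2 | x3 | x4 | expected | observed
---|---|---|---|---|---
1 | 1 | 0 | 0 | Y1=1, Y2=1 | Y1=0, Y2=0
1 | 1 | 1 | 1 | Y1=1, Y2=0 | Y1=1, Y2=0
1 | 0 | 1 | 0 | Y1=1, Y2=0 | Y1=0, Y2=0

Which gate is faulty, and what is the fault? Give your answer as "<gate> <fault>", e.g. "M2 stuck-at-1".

M2 stuck-at-0

Fault-free values for test 1 (x1=1, x2=1, x3=0, x4=0): M1=0, M2=1, M3=1, M4=1, M5=1, M6=1, giving Y1=1, Y2=1. Observed Y1=0, Y2=0.
Test 1: faults giving observed Y1=0, Y2=0 are {M1 stuck-at-1, M2 stuck-at-0, M3 stuck-at-0}.
Test 2 (x1=1, x2=1, x3=1, x4=1): fault-free M1=0, M2=1, M3=1, M4=1, M5=0, M6=0 → Y1=1, Y2=0; observed Y1=1, Y2=0. Eliminates M3 stuck-at-0.
Test 3 (x1=1, x2=0, x3=1, x4=0): fault-free M1=0, M2=1, M3=1, M4=1, M5=0, M6=0 → Y1=1, Y2=0; observed Y1=0, Y2=0. Eliminates M1 stuck-at-1.
Only M2 stuck-at-0 is consistent with every test.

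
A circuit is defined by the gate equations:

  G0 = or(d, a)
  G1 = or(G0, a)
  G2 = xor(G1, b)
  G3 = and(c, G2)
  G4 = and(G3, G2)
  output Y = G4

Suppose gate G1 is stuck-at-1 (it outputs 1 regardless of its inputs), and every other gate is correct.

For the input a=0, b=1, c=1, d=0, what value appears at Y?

Propagate with G1 forced: G0=0, G1=1 [stuck-at-1], G2=0, G3=0, G4=0.
So Y = 0. (Without the fault it would be 1.)

0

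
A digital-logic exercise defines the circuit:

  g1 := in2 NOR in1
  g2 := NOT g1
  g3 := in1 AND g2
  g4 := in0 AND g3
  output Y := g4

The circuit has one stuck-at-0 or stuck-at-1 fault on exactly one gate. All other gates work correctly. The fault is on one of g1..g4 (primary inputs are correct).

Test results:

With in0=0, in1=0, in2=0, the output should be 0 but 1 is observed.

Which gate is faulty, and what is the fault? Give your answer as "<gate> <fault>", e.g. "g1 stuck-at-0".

Fault-free values for test 1 (in0=0, in1=0, in2=0): g1=1, g2=0, g3=0, g4=0, giving Y=0. Observed 1.
Test 1: faults giving observed 1 are {g4 stuck-at-1}.
Only g4 stuck-at-1 is consistent with every test.

g4 stuck-at-1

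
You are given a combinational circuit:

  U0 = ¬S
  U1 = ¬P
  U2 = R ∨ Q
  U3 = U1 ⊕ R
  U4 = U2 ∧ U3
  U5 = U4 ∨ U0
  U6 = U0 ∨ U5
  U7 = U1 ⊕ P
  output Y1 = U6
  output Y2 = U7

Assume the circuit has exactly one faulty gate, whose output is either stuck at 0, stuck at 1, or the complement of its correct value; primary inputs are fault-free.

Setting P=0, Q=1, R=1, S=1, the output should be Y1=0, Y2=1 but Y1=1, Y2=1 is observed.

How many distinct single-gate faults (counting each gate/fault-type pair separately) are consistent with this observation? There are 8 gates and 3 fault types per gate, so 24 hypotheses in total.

Fault-free: U0=0, U1=1, U2=1, U3=0, U4=0, U5=0, U6=0, U7=1 → Y1=0, Y2=1. Observed Y1=1, Y2=1.
  U0: stuck-at-1, inverted output ✓; others ✗
  U1: none of the 3 fault types match ✗
  U2: none of the 3 fault types match ✗
  U3: stuck-at-1, inverted output ✓; others ✗
  U4: stuck-at-1, inverted output ✓; others ✗
  U5: stuck-at-1, inverted output ✓; others ✗
  U6: stuck-at-1, inverted output ✓; others ✗
  U7: none of the 3 fault types match ✗
Consistent faults: {U0 stuck-at-1, U0 inverted output, U3 stuck-at-1, U3 inverted output, U4 stuck-at-1, U4 inverted output, U5 stuck-at-1, U5 inverted output, U6 stuck-at-1, U6 inverted output} — 10 in all.

10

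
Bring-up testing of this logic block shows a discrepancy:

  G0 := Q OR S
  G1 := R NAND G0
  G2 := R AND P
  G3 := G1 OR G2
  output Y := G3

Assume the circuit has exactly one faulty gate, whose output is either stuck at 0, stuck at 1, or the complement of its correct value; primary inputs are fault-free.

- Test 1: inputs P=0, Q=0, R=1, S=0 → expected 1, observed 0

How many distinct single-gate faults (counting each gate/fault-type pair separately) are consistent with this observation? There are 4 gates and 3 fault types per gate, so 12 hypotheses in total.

6

Fault-free: G0=0, G1=1, G2=0, G3=1 → 1. Observed 0.
  G0 stuck-at-0: output 1 ✗
  G0 stuck-at-1: output 0 ✓
  G0 inverted output: output 0 ✓
  G1 stuck-at-0: output 0 ✓
  G1 stuck-at-1: output 1 ✗
  G1 inverted output: output 0 ✓
  G2 stuck-at-0: output 1 ✗
  G2 stuck-at-1: output 1 ✗
  G2 inverted output: output 1 ✗
  G3 stuck-at-0: output 0 ✓
  G3 stuck-at-1: output 1 ✗
  G3 inverted output: output 0 ✓
Consistent faults: {G0 stuck-at-1, G0 inverted output, G1 stuck-at-0, G1 inverted output, G3 stuck-at-0, G3 inverted output} — 6 in all.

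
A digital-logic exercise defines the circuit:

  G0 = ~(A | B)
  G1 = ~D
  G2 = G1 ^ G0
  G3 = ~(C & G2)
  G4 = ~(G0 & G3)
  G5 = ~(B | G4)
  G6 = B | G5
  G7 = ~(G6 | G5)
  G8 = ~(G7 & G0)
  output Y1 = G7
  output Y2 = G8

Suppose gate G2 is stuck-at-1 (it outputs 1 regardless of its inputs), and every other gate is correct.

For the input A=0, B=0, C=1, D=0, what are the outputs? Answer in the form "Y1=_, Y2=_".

Y1=1, Y2=0

Propagate with G2 forced: G0=1, G1=1, G2=1 [stuck-at-1], G3=0, G4=1, G5=0, G6=0, G7=1, G8=0.
So the outputs are Y1=1, Y2=0. (Without the fault they would be Y1=0, Y2=1.)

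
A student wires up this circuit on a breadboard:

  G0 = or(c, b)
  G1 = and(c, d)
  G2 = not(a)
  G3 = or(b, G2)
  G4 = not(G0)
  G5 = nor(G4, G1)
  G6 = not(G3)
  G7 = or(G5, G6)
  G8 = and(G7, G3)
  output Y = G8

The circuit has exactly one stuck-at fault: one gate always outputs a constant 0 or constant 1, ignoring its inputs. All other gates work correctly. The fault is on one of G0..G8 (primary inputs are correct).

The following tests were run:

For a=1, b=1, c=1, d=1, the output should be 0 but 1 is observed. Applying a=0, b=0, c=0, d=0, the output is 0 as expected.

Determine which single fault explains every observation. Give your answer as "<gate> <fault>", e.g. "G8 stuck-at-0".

Fault-free values for test 1 (a=1, b=1, c=1, d=1): G0=1, G1=1, G2=0, G3=1, G4=0, G5=0, G6=0, G7=0, G8=0, giving Y=0. Observed 1.
Test 1: faults giving observed 1 are {G1 stuck-at-0, G5 stuck-at-1, G6 stuck-at-1, G7 stuck-at-1, G8 stuck-at-1}.
Test 2 (a=0, b=0, c=0, d=0): fault-free G0=0, G1=0, G2=1, G3=1, G4=1, G5=0, G6=0, G7=0, G8=0 → 0; observed 0. Eliminates G5 stuck-at-1, G6 stuck-at-1, G7 stuck-at-1, G8 stuck-at-1.
Only G1 stuck-at-0 is consistent with every test.

G1 stuck-at-0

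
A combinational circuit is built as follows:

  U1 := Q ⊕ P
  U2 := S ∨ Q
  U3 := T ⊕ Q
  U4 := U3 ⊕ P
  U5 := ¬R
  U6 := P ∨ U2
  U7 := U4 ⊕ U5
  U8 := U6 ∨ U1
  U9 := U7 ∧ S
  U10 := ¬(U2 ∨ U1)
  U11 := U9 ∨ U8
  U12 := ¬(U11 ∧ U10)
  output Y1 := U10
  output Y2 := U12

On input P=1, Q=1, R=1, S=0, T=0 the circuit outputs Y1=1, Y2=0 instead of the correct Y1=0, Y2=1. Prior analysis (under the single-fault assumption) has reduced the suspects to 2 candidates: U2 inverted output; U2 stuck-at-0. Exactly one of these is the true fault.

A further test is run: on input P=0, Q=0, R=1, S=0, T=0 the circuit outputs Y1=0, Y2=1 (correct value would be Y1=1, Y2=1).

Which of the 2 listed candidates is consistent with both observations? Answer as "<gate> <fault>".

Evaluate each candidate on input P=0, Q=0, R=1, S=0, T=0:
  U2 inverted output: U1=0, U2=1 [inverted output], U3=0, U4=0, U5=0, U6=1, U7=0, U8=1, U9=0, U10=0, U11=1, U12=1 → Y1=0, Y2=1 — matches
  U2 stuck-at-0: U1=0, U2=0 [stuck-at-0], U3=0, U4=0, U5=0, U6=0, U7=0, U8=0, U9=0, U10=1, U11=0, U12=1 → Y1=1, Y2=1 — eliminated
Only U2 inverted output reproduces the observed Y1=0, Y2=1.

U2 inverted output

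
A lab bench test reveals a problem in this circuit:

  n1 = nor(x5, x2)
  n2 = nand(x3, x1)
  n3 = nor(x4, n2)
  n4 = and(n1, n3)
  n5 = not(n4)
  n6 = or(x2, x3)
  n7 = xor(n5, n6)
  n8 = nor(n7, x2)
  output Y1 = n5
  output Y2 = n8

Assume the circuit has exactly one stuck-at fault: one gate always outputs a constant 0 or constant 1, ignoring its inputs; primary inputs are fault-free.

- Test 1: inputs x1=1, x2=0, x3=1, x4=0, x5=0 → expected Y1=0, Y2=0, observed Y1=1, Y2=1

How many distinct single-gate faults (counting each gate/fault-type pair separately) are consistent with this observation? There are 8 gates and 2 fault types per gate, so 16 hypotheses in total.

5

Fault-free: n1=1, n2=0, n3=1, n4=1, n5=0, n6=1, n7=1, n8=0 → Y1=0, Y2=0. Observed Y1=1, Y2=1.
  n1: stuck-at-0 ✓; others ✗
  n2: stuck-at-1 ✓; others ✗
  n3: stuck-at-0 ✓; others ✗
  n4: stuck-at-0 ✓; others ✗
  n5: stuck-at-1 ✓; others ✗
  n6: none of the 2 fault types match ✗
  n7: none of the 2 fault types match ✗
  n8: none of the 2 fault types match ✗
Consistent faults: {n1 stuck-at-0, n2 stuck-at-1, n3 stuck-at-0, n4 stuck-at-0, n5 stuck-at-1} — 5 in all.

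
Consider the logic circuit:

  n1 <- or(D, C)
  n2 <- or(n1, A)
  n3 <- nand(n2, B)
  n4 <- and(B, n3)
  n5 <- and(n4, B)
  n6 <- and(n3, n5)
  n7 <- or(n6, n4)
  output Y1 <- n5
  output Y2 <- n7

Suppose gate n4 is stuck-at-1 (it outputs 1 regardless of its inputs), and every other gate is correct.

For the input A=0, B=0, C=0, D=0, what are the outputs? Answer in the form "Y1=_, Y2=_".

Propagate with n4 forced: n1=0, n2=0, n3=1, n4=1 [stuck-at-1], n5=0, n6=0, n7=1.
So the outputs are Y1=0, Y2=1. (Without the fault they would be Y1=0, Y2=0.)

Y1=0, Y2=1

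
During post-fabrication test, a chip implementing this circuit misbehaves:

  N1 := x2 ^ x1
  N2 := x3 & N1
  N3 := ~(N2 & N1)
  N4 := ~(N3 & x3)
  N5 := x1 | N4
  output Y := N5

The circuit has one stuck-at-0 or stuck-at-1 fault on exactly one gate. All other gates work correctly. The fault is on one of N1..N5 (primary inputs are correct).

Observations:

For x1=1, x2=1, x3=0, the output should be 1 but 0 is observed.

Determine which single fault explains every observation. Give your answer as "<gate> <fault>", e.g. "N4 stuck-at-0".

Fault-free values for test 1 (x1=1, x2=1, x3=0): N1=0, N2=0, N3=1, N4=1, N5=1, giving Y=1. Observed 0.
Test 1: faults giving observed 0 are {N5 stuck-at-0}.
Only N5 stuck-at-0 is consistent with every test.

N5 stuck-at-0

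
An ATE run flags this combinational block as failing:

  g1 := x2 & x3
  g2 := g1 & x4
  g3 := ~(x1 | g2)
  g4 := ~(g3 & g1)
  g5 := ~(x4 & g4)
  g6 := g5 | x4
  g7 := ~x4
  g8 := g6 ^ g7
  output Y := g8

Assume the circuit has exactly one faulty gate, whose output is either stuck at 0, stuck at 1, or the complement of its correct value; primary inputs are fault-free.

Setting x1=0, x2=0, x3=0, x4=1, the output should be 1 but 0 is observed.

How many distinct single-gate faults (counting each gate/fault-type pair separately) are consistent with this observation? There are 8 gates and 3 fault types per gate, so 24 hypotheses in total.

6

Fault-free: g1=0, g2=0, g3=1, g4=1, g5=0, g6=1, g7=0, g8=1 → 1. Observed 0.
  g1: none of the 3 fault types match ✗
  g2: none of the 3 fault types match ✗
  g3: none of the 3 fault types match ✗
  g4: none of the 3 fault types match ✗
  g5: none of the 3 fault types match ✗
  g6: stuck-at-0, inverted output ✓; others ✗
  g7: stuck-at-1, inverted output ✓; others ✗
  g8: stuck-at-0, inverted output ✓; others ✗
Consistent faults: {g6 stuck-at-0, g6 inverted output, g7 stuck-at-1, g7 inverted output, g8 stuck-at-0, g8 inverted output} — 6 in all.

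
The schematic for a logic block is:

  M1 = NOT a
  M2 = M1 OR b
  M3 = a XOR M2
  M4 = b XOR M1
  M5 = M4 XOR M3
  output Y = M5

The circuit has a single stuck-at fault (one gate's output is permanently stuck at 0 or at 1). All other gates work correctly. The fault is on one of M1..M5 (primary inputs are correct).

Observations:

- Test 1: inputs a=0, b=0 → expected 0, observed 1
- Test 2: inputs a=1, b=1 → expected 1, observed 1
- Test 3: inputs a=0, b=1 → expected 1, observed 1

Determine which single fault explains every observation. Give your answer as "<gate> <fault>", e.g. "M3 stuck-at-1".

M5 stuck-at-1

Fault-free values for test 1 (a=0, b=0): M1=1, M2=1, M3=1, M4=1, M5=0, giving Y=0. Observed 1.
Test 1: faults giving observed 1 are {M2 stuck-at-0, M3 stuck-at-0, M4 stuck-at-0, M5 stuck-at-1}.
Test 2 (a=1, b=1): fault-free M1=0, M2=1, M3=0, M4=1, M5=1 → 1; observed 1. Eliminates M2 stuck-at-0, M4 stuck-at-0.
Test 3 (a=0, b=1): fault-free M1=1, M2=1, M3=1, M4=0, M5=1 → 1; observed 1. Eliminates M3 stuck-at-0.
Only M5 stuck-at-1 is consistent with every test.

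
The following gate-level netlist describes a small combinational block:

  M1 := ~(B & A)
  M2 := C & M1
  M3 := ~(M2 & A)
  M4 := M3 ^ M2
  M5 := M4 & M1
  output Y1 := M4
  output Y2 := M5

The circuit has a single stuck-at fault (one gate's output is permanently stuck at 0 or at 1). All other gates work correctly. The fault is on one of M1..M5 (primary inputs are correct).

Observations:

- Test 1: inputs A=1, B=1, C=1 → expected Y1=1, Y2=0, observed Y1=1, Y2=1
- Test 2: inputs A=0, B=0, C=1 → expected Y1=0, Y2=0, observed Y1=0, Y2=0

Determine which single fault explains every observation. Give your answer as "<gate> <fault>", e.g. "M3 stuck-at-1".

M1 stuck-at-1

Fault-free values for test 1 (A=1, B=1, C=1): M1=0, M2=0, M3=1, M4=1, M5=0, giving Y1=1, Y2=0. Observed Y1=1, Y2=1.
Test 1: faults giving observed Y1=1, Y2=1 are {M1 stuck-at-1, M5 stuck-at-1}.
Test 2 (A=0, B=0, C=1): fault-free M1=1, M2=1, M3=1, M4=0, M5=0 → Y1=0, Y2=0; observed Y1=0, Y2=0. Eliminates M5 stuck-at-1.
Only M1 stuck-at-1 is consistent with every test.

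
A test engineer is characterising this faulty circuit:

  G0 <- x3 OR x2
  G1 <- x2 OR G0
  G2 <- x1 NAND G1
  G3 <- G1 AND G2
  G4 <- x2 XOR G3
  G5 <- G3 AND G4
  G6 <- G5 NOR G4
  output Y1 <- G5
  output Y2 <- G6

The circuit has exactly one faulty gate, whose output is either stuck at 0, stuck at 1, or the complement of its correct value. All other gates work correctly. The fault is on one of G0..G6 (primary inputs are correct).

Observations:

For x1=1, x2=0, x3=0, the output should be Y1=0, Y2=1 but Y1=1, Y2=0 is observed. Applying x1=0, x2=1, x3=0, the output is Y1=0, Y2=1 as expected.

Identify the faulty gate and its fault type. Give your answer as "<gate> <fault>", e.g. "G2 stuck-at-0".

G3 stuck-at-1

Fault-free values for test 1 (x1=1, x2=0, x3=0): G0=0, G1=0, G2=1, G3=0, G4=0, G5=0, G6=1, giving Y1=0, Y2=1. Observed Y1=1, Y2=0.
Test 1: faults giving observed Y1=1, Y2=0 are {G3 stuck-at-1, G3 inverted output, G5 stuck-at-1, G5 inverted output}.
Test 2 (x1=0, x2=1, x3=0): fault-free G0=1, G1=1, G2=1, G3=1, G4=0, G5=0, G6=1 → Y1=0, Y2=1; observed Y1=0, Y2=1. Eliminates G3 inverted output, G5 stuck-at-1, G5 inverted output.
Only G3 stuck-at-1 is consistent with every test.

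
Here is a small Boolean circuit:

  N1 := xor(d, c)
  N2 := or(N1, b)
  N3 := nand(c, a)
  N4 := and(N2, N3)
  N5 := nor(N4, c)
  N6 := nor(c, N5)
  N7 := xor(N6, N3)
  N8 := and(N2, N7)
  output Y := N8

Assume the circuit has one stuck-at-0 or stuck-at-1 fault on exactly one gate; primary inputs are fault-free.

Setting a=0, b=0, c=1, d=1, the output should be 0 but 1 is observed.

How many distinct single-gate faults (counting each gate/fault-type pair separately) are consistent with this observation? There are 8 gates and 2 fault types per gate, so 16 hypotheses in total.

3

Fault-free: N1=0, N2=0, N3=1, N4=0, N5=0, N6=0, N7=1, N8=0 → 0. Observed 1.
  N1: stuck-at-1 ✓; others ✗
  N2: stuck-at-1 ✓; others ✗
  N3: none of the 2 fault types match ✗
  N4: none of the 2 fault types match ✗
  N5: none of the 2 fault types match ✗
  N6: none of the 2 fault types match ✗
  N7: none of the 2 fault types match ✗
  N8: stuck-at-1 ✓; others ✗
Consistent faults: {N1 stuck-at-1, N2 stuck-at-1, N8 stuck-at-1} — 3 in all.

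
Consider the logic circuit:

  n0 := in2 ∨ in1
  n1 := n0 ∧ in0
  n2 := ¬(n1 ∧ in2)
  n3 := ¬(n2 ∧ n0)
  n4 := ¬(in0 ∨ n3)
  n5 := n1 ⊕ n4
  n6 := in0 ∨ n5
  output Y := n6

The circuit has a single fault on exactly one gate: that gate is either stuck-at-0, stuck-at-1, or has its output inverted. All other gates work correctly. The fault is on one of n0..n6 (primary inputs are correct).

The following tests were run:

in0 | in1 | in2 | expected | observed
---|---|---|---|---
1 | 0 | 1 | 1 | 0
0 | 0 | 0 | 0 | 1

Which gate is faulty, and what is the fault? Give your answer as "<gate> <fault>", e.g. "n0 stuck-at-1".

n6 inverted output

Fault-free values for test 1 (in0=1, in1=0, in2=1): n0=1, n1=1, n2=0, n3=1, n4=0, n5=1, n6=1, giving Y=1. Observed 0.
Test 1: faults giving observed 0 are {n6 stuck-at-0, n6 inverted output}.
Test 2 (in0=0, in1=0, in2=0): fault-free n0=0, n1=0, n2=1, n3=1, n4=0, n5=0, n6=0 → 0; observed 1. Eliminates n6 stuck-at-0.
Only n6 inverted output is consistent with every test.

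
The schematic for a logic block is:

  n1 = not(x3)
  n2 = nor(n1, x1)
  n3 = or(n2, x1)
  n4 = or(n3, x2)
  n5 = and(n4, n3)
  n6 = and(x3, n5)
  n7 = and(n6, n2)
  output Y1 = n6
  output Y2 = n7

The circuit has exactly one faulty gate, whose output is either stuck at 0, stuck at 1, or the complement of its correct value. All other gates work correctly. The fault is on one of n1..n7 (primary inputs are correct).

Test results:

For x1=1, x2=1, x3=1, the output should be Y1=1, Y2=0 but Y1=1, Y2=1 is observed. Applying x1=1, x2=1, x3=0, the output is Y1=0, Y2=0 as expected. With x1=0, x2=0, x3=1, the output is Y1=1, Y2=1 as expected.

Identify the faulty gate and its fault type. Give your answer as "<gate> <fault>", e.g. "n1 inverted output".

n2 stuck-at-1

Fault-free values for test 1 (x1=1, x2=1, x3=1): n1=0, n2=0, n3=1, n4=1, n5=1, n6=1, n7=0, giving Y1=1, Y2=0. Observed Y1=1, Y2=1.
Test 1: faults giving observed Y1=1, Y2=1 are {n2 stuck-at-1, n2 inverted output, n7 stuck-at-1, n7 inverted output}.
Test 2 (x1=1, x2=1, x3=0): fault-free n1=1, n2=0, n3=1, n4=1, n5=1, n6=0, n7=0 → Y1=0, Y2=0; observed Y1=0, Y2=0. Eliminates n7 stuck-at-1, n7 inverted output.
Test 3 (x1=0, x2=0, x3=1): fault-free n1=0, n2=1, n3=1, n4=1, n5=1, n6=1, n7=1 → Y1=1, Y2=1; observed Y1=1, Y2=1. Eliminates n2 inverted output.
Only n2 stuck-at-1 is consistent with every test.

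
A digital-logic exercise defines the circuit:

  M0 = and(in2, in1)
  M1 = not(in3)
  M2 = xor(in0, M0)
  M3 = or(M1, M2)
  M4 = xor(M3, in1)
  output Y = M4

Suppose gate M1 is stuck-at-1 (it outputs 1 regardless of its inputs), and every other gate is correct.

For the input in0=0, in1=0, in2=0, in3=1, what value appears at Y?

1

Propagate with M1 forced: M0=0, M1=1 [stuck-at-1], M2=0, M3=1, M4=1.
So Y = 1. (Without the fault it would be 0.)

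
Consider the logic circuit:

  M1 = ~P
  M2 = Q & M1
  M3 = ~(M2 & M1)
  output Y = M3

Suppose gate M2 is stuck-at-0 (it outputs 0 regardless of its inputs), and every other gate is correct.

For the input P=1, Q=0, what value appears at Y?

Propagate with M2 forced: M1=0, M2=0 [stuck-at-0], M3=1.
So Y = 1. (Same as the fault-free value — the fault is masked on this input.)

1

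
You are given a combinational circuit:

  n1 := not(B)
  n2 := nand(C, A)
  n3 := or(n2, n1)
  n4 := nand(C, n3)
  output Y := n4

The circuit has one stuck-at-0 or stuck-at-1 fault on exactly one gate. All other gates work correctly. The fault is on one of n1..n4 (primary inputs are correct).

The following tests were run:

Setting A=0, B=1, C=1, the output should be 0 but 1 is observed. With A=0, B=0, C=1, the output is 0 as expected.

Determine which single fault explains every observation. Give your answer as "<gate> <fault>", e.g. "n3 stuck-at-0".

Fault-free values for test 1 (A=0, B=1, C=1): n1=0, n2=1, n3=1, n4=0, giving Y=0. Observed 1.
Test 1: faults giving observed 1 are {n2 stuck-at-0, n3 stuck-at-0, n4 stuck-at-1}.
Test 2 (A=0, B=0, C=1): fault-free n1=1, n2=1, n3=1, n4=0 → 0; observed 0. Eliminates n3 stuck-at-0, n4 stuck-at-1.
Only n2 stuck-at-0 is consistent with every test.

n2 stuck-at-0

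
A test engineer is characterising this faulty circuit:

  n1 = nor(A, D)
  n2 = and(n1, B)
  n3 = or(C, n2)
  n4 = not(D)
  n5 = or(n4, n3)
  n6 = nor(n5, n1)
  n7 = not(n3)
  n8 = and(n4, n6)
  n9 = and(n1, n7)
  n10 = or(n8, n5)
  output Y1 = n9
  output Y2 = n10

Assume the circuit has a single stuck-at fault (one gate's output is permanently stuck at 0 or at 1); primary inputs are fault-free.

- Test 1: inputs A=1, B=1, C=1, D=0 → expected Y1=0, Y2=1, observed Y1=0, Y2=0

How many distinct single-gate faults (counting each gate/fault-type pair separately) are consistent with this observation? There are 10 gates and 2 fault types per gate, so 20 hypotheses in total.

1

Fault-free: n1=0, n2=0, n3=1, n4=1, n5=1, n6=0, n7=0, n8=0, n9=0, n10=1 → Y1=0, Y2=1. Observed Y1=0, Y2=0.
  n1: none of the 2 fault types match ✗
  n2: none of the 2 fault types match ✗
  n3: none of the 2 fault types match ✗
  n4: none of the 2 fault types match ✗
  n5: none of the 2 fault types match ✗
  n6: none of the 2 fault types match ✗
  n7: none of the 2 fault types match ✗
  n8: none of the 2 fault types match ✗
  n9: none of the 2 fault types match ✗
  n10: stuck-at-0 ✓; others ✗
Consistent faults: {n10 stuck-at-0} — 1 in all.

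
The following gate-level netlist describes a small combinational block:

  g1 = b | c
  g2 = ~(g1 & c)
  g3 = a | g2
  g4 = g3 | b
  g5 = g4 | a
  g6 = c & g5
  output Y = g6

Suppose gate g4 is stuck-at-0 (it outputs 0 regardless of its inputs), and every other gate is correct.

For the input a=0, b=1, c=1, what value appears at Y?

Propagate with g4 forced: g1=1, g2=0, g3=0, g4=0 [stuck-at-0], g5=0, g6=0.
So Y = 0. (Without the fault it would be 1.)

0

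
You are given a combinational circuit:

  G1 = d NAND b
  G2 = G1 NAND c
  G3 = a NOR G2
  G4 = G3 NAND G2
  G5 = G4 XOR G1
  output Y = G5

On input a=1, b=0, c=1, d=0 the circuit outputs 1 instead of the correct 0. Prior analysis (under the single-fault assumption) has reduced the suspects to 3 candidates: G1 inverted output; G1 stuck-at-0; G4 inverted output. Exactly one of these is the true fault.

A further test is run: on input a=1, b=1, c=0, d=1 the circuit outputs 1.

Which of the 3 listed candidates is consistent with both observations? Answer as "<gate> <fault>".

Evaluate each candidate on input a=1, b=1, c=0, d=1:
  G1 inverted output: G1=1 [inverted output], G2=1, G3=0, G4=1, G5=0 → 0 — eliminated
  G1 stuck-at-0: G1=0 [stuck-at-0], G2=1, G3=0, G4=1, G5=1 → 1 — matches
  G4 inverted output: G1=0, G2=1, G3=0, G4=0 [inverted output], G5=0 → 0 — eliminated
Only G1 stuck-at-0 reproduces the observed 1.

G1 stuck-at-0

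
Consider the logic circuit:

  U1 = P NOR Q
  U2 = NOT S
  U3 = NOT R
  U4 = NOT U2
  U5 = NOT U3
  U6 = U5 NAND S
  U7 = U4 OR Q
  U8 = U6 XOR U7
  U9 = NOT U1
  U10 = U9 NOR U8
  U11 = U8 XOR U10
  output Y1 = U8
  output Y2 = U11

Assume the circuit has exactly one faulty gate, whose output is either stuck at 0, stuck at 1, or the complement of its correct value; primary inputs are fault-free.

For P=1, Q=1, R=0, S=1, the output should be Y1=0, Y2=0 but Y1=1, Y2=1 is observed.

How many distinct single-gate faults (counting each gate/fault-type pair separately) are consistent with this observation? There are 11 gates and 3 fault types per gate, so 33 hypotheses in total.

10

Fault-free: U1=0, U2=0, U3=1, U4=1, U5=0, U6=1, U7=1, U8=0, U9=1, U10=0, U11=0 → Y1=0, Y2=0. Observed Y1=1, Y2=1.
  U1: none of the 3 fault types match ✗
  U2: none of the 3 fault types match ✗
  U3: stuck-at-0, inverted output ✓; others ✗
  U4: none of the 3 fault types match ✗
  U5: stuck-at-1, inverted output ✓; others ✗
  U6: stuck-at-0, inverted output ✓; others ✗
  U7: stuck-at-0, inverted output ✓; others ✗
  U8: stuck-at-1, inverted output ✓; others ✗
  U9: none of the 3 fault types match ✗
  U10: none of the 3 fault types match ✗
  U11: none of the 3 fault types match ✗
Consistent faults: {U3 stuck-at-0, U3 inverted output, U5 stuck-at-1, U5 inverted output, U6 stuck-at-0, U6 inverted output, U7 stuck-at-0, U7 inverted output, U8 stuck-at-1, U8 inverted output} — 10 in all.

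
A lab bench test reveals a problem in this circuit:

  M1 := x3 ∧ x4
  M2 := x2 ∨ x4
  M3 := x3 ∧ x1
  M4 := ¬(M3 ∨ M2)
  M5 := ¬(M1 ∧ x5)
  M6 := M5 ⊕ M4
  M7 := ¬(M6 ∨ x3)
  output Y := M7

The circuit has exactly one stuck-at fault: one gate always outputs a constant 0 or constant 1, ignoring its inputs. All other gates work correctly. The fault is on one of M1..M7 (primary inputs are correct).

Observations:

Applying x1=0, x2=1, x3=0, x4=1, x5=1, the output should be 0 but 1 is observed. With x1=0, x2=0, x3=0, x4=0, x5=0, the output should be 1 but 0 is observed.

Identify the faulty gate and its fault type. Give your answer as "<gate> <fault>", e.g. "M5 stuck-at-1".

M5 stuck-at-0

Fault-free values for test 1 (x1=0, x2=1, x3=0, x4=1, x5=1): M1=0, M2=1, M3=0, M4=0, M5=1, M6=1, M7=0, giving Y=0. Observed 1.
Test 1: faults giving observed 1 are {M1 stuck-at-1, M2 stuck-at-0, M4 stuck-at-1, M5 stuck-at-0, M6 stuck-at-0, M7 stuck-at-1}.
Test 2 (x1=0, x2=0, x3=0, x4=0, x5=0): fault-free M1=0, M2=0, M3=0, M4=1, M5=1, M6=0, M7=1 → 1; observed 0. Eliminates M1 stuck-at-1, M2 stuck-at-0, M4 stuck-at-1, M6 stuck-at-0, M7 stuck-at-1.
Only M5 stuck-at-0 is consistent with every test.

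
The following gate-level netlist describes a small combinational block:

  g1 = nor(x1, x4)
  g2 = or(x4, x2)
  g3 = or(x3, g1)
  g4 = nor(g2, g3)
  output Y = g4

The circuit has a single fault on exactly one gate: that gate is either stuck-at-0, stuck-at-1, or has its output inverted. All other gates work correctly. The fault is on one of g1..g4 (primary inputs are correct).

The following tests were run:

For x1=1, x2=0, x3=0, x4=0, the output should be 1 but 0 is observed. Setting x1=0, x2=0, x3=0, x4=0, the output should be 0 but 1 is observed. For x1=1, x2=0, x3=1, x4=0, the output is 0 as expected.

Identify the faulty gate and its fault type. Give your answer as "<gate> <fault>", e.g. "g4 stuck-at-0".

g1 inverted output

Fault-free values for test 1 (x1=1, x2=0, x3=0, x4=0): g1=0, g2=0, g3=0, g4=1, giving Y=1. Observed 0.
Test 1: faults giving observed 0 are {g1 stuck-at-1, g1 inverted output, g2 stuck-at-1, g2 inverted output, g3 stuck-at-1, g3 inverted output, g4 stuck-at-0, g4 inverted output}.
Test 2 (x1=0, x2=0, x3=0, x4=0): fault-free g1=1, g2=0, g3=1, g4=0 → 0; observed 1. Eliminates g1 stuck-at-1, g2 stuck-at-1, g2 inverted output, g3 stuck-at-1, g4 stuck-at-0.
Test 3 (x1=1, x2=0, x3=1, x4=0): fault-free g1=0, g2=0, g3=1, g4=0 → 0; observed 0. Eliminates g3 inverted output, g4 inverted output.
Only g1 inverted output is consistent with every test.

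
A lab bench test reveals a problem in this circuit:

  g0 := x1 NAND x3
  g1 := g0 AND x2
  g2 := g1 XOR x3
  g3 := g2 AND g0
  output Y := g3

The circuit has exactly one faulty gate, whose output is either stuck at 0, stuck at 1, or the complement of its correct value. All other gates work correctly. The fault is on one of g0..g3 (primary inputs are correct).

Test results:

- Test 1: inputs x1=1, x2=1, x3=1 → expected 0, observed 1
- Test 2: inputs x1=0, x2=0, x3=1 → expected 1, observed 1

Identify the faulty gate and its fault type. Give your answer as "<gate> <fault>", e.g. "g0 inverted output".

Fault-free values for test 1 (x1=1, x2=1, x3=1): g0=0, g1=0, g2=1, g3=0, giving Y=0. Observed 1.
Test 1: faults giving observed 1 are {g3 stuck-at-1, g3 inverted output}.
Test 2 (x1=0, x2=0, x3=1): fault-free g0=1, g1=0, g2=1, g3=1 → 1; observed 1. Eliminates g3 inverted output.
Only g3 stuck-at-1 is consistent with every test.

g3 stuck-at-1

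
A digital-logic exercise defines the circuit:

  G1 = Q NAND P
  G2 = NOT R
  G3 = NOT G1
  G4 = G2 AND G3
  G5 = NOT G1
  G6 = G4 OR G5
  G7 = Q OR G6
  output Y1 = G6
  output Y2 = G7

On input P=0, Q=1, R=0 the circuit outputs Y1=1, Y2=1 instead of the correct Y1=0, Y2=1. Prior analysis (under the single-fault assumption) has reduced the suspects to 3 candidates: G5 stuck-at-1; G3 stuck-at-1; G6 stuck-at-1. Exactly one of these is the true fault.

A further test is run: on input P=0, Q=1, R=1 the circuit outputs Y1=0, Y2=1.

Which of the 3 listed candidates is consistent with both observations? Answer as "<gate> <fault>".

G3 stuck-at-1

Evaluate each candidate on input P=0, Q=1, R=1:
  G5 stuck-at-1: G1=1, G2=0, G3=0, G4=0, G5=1 [stuck-at-1], G6=1, G7=1 → Y1=1, Y2=1 — eliminated
  G3 stuck-at-1: G1=1, G2=0, G3=1 [stuck-at-1], G4=0, G5=0, G6=0, G7=1 → Y1=0, Y2=1 — matches
  G6 stuck-at-1: G1=1, G2=0, G3=0, G4=0, G5=0, G6=1 [stuck-at-1], G7=1 → Y1=1, Y2=1 — eliminated
Only G3 stuck-at-1 reproduces the observed Y1=0, Y2=1.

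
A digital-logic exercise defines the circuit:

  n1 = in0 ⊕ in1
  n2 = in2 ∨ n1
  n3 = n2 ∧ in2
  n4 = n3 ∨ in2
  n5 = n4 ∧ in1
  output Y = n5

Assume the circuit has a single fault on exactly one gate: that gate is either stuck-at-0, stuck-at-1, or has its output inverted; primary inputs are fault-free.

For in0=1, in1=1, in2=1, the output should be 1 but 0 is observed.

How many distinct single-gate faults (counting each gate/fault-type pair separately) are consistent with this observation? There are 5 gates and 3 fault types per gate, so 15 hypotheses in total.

Fault-free: n1=0, n2=1, n3=1, n4=1, n5=1 → 1. Observed 0.
  n1: none of the 3 fault types match ✗
  n2: none of the 3 fault types match ✗
  n3: none of the 3 fault types match ✗
  n4: stuck-at-0, inverted output ✓; others ✗
  n5: stuck-at-0, inverted output ✓; others ✗
Consistent faults: {n4 stuck-at-0, n4 inverted output, n5 stuck-at-0, n5 inverted output} — 4 in all.

4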